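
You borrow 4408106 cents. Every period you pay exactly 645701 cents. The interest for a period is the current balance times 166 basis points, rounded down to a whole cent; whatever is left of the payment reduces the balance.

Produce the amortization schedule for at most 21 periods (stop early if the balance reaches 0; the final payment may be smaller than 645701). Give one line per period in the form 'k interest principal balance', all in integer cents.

1. interest=⌊4408106·166/10000⌋=73174; principal=645701-73174=572527; balance=4408106-572527=3835579
2. interest=⌊3835579·166/10000⌋=63670; principal=645701-63670=582031; balance=3835579-582031=3253548
3. interest=⌊3253548·166/10000⌋=54008; principal=645701-54008=591693; balance=3253548-591693=2661855
4. interest=⌊2661855·166/10000⌋=44186; principal=645701-44186=601515; balance=2661855-601515=2060340
5. interest=⌊2060340·166/10000⌋=34201; principal=645701-34201=611500; balance=2060340-611500=1448840
6. interest=⌊1448840·166/10000⌋=24050; principal=645701-24050=621651; balance=1448840-621651=827189
7. interest=⌊827189·166/10000⌋=13731; principal=645701-13731=631970; balance=827189-631970=195219
8. interest=⌊195219·166/10000⌋=3240; principal=min(645701-3240,195219)=195219; balance=195219-195219=0

1 73174 572527 3835579
2 63670 582031 3253548
3 54008 591693 2661855
4 44186 601515 2060340
5 34201 611500 1448840
6 24050 621651 827189
7 13731 631970 195219
8 3240 195219 0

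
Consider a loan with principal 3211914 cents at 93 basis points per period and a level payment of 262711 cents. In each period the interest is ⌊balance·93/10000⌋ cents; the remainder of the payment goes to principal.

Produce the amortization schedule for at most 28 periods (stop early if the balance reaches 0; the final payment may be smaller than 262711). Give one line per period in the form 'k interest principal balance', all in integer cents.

1 29870 232841 2979073
2 27705 235006 2744067
3 25519 237192 2506875
4 23313 239398 2267477
5 21087 241624 2025853
6 18840 243871 1781982
7 16572 246139 1535843
8 14283 248428 1287415
9 11972 250739 1036676
10 9641 253070 783606
11 7287 255424 528182
12 4912 257799 270383
13 2514 260197 10186
14 94 10186 0

1. interest=⌊3211914·93/10000⌋=29870; principal=262711-29870=232841; balance=3211914-232841=2979073
2. interest=⌊2979073·93/10000⌋=27705; principal=262711-27705=235006; balance=2979073-235006=2744067
3. interest=⌊2744067·93/10000⌋=25519; principal=262711-25519=237192; balance=2744067-237192=2506875
4. interest=⌊2506875·93/10000⌋=23313; principal=262711-23313=239398; balance=2506875-239398=2267477
5. interest=⌊2267477·93/10000⌋=21087; principal=262711-21087=241624; balance=2267477-241624=2025853
6. interest=⌊2025853·93/10000⌋=18840; principal=262711-18840=243871; balance=2025853-243871=1781982
7. interest=⌊1781982·93/10000⌋=16572; principal=262711-16572=246139; balance=1781982-246139=1535843
8. interest=⌊1535843·93/10000⌋=14283; principal=262711-14283=248428; balance=1535843-248428=1287415
9. interest=⌊1287415·93/10000⌋=11972; principal=262711-11972=250739; balance=1287415-250739=1036676
10. interest=⌊1036676·93/10000⌋=9641; principal=262711-9641=253070; balance=1036676-253070=783606
11. interest=⌊783606·93/10000⌋=7287; principal=262711-7287=255424; balance=783606-255424=528182
12. interest=⌊528182·93/10000⌋=4912; principal=262711-4912=257799; balance=528182-257799=270383
13. interest=⌊270383·93/10000⌋=2514; principal=262711-2514=260197; balance=270383-260197=10186
14. interest=⌊10186·93/10000⌋=94; principal=min(262711-94,10186)=10186; balance=10186-10186=0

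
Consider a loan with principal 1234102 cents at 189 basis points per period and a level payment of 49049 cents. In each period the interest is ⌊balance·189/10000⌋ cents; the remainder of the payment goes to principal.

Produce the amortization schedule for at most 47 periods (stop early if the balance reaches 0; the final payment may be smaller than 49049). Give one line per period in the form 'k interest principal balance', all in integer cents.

1 23324 25725 1208377
2 22838 26211 1182166
3 22342 26707 1155459
4 21838 27211 1128248
5 21323 27726 1100522
6 20799 28250 1072272
7 20265 28784 1043488
8 19721 29328 1014160
9 19167 29882 984278
10 18602 30447 953831
11 18027 31022 922809
12 17441 31608 891201
13 16843 32206 858995
14 16235 32814 826181
15 15614 33435 792746
16 14982 34067 758679
17 14339 34710 723969
18 13683 35366 688603
19 13014 36035 652568
20 12333 36716 615852
21 11639 37410 578442
22 10932 38117 540325
23 10212 38837 501488
24 9478 39571 461917
25 8730 40319 421598
26 7968 41081 380517
27 7191 41858 338659
28 6400 42649 296010
29 5594 43455 252555
30 4773 44276 208279
31 3936 45113 163166
32 3083 45966 117200
33 2215 46834 70366
34 1329 47720 22646
35 428 22646 0

1. interest=⌊1234102·189/10000⌋=23324; principal=49049-23324=25725; balance=1234102-25725=1208377
2. interest=⌊1208377·189/10000⌋=22838; principal=49049-22838=26211; balance=1208377-26211=1182166
3. interest=⌊1182166·189/10000⌋=22342; principal=49049-22342=26707; balance=1182166-26707=1155459
4. interest=⌊1155459·189/10000⌋=21838; principal=49049-21838=27211; balance=1155459-27211=1128248
5. interest=⌊1128248·189/10000⌋=21323; principal=49049-21323=27726; balance=1128248-27726=1100522
6. interest=⌊1100522·189/10000⌋=20799; principal=49049-20799=28250; balance=1100522-28250=1072272
7. interest=⌊1072272·189/10000⌋=20265; principal=49049-20265=28784; balance=1072272-28784=1043488
8. interest=⌊1043488·189/10000⌋=19721; principal=49049-19721=29328; balance=1043488-29328=1014160
9. interest=⌊1014160·189/10000⌋=19167; principal=49049-19167=29882; balance=1014160-29882=984278
10. interest=⌊984278·189/10000⌋=18602; principal=49049-18602=30447; balance=984278-30447=953831
11. interest=⌊953831·189/10000⌋=18027; principal=49049-18027=31022; balance=953831-31022=922809
12. interest=⌊922809·189/10000⌋=17441; principal=49049-17441=31608; balance=922809-31608=891201
13. interest=⌊891201·189/10000⌋=16843; principal=49049-16843=32206; balance=891201-32206=858995
14. interest=⌊858995·189/10000⌋=16235; principal=49049-16235=32814; balance=858995-32814=826181
15. interest=⌊826181·189/10000⌋=15614; principal=49049-15614=33435; balance=826181-33435=792746
16. interest=⌊792746·189/10000⌋=14982; principal=49049-14982=34067; balance=792746-34067=758679
17. interest=⌊758679·189/10000⌋=14339; principal=49049-14339=34710; balance=758679-34710=723969
18. interest=⌊723969·189/10000⌋=13683; principal=49049-13683=35366; balance=723969-35366=688603
19. interest=⌊688603·189/10000⌋=13014; principal=49049-13014=36035; balance=688603-36035=652568
20. interest=⌊652568·189/10000⌋=12333; principal=49049-12333=36716; balance=652568-36716=615852
21. interest=⌊615852·189/10000⌋=11639; principal=49049-11639=37410; balance=615852-37410=578442
22. interest=⌊578442·189/10000⌋=10932; principal=49049-10932=38117; balance=578442-38117=540325
23. interest=⌊540325·189/10000⌋=10212; principal=49049-10212=38837; balance=540325-38837=501488
24. interest=⌊501488·189/10000⌋=9478; principal=49049-9478=39571; balance=501488-39571=461917
25. interest=⌊461917·189/10000⌋=8730; principal=49049-8730=40319; balance=461917-40319=421598
26. interest=⌊421598·189/10000⌋=7968; principal=49049-7968=41081; balance=421598-41081=380517
27. interest=⌊380517·189/10000⌋=7191; principal=49049-7191=41858; balance=380517-41858=338659
28. interest=⌊338659·189/10000⌋=6400; principal=49049-6400=42649; balance=338659-42649=296010
29. interest=⌊296010·189/10000⌋=5594; principal=49049-5594=43455; balance=296010-43455=252555
30. interest=⌊252555·189/10000⌋=4773; principal=49049-4773=44276; balance=252555-44276=208279
31. interest=⌊208279·189/10000⌋=3936; principal=49049-3936=45113; balance=208279-45113=163166
32. interest=⌊163166·189/10000⌋=3083; principal=49049-3083=45966; balance=163166-45966=117200
33. interest=⌊117200·189/10000⌋=2215; principal=49049-2215=46834; balance=117200-46834=70366
34. interest=⌊70366·189/10000⌋=1329; principal=49049-1329=47720; balance=70366-47720=22646
35. interest=⌊22646·189/10000⌋=428; principal=min(49049-428,22646)=22646; balance=22646-22646=0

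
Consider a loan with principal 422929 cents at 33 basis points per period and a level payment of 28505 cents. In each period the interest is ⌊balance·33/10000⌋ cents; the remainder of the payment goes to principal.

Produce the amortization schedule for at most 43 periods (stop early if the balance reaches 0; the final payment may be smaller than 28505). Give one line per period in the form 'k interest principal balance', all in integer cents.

1. interest=⌊422929·33/10000⌋=1395; principal=28505-1395=27110; balance=422929-27110=395819
2. interest=⌊395819·33/10000⌋=1306; principal=28505-1306=27199; balance=395819-27199=368620
3. interest=⌊368620·33/10000⌋=1216; principal=28505-1216=27289; balance=368620-27289=341331
4. interest=⌊341331·33/10000⌋=1126; principal=28505-1126=27379; balance=341331-27379=313952
5. interest=⌊313952·33/10000⌋=1036; principal=28505-1036=27469; balance=313952-27469=286483
6. interest=⌊286483·33/10000⌋=945; principal=28505-945=27560; balance=286483-27560=258923
7. interest=⌊258923·33/10000⌋=854; principal=28505-854=27651; balance=258923-27651=231272
8. interest=⌊231272·33/10000⌋=763; principal=28505-763=27742; balance=231272-27742=203530
9. interest=⌊203530·33/10000⌋=671; principal=28505-671=27834; balance=203530-27834=175696
10. interest=⌊175696·33/10000⌋=579; principal=28505-579=27926; balance=175696-27926=147770
11. interest=⌊147770·33/10000⌋=487; principal=28505-487=28018; balance=147770-28018=119752
12. interest=⌊119752·33/10000⌋=395; principal=28505-395=28110; balance=119752-28110=91642
13. interest=⌊91642·33/10000⌋=302; principal=28505-302=28203; balance=91642-28203=63439
14. interest=⌊63439·33/10000⌋=209; principal=28505-209=28296; balance=63439-28296=35143
15. interest=⌊35143·33/10000⌋=115; principal=28505-115=28390; balance=35143-28390=6753
16. interest=⌊6753·33/10000⌋=22; principal=min(28505-22,6753)=6753; balance=6753-6753=0

1 1395 27110 395819
2 1306 27199 368620
3 1216 27289 341331
4 1126 27379 313952
5 1036 27469 286483
6 945 27560 258923
7 854 27651 231272
8 763 27742 203530
9 671 27834 175696
10 579 27926 147770
11 487 28018 119752
12 395 28110 91642
13 302 28203 63439
14 209 28296 35143
15 115 28390 6753
16 22 6753 0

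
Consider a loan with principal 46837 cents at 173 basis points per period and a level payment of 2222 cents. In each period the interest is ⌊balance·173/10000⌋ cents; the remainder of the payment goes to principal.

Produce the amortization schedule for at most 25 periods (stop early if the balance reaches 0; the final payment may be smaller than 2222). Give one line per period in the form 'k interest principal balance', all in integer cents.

1. interest=⌊46837·173/10000⌋=810; principal=2222-810=1412; balance=46837-1412=45425
2. interest=⌊45425·173/10000⌋=785; principal=2222-785=1437; balance=45425-1437=43988
3. interest=⌊43988·173/10000⌋=760; principal=2222-760=1462; balance=43988-1462=42526
4. interest=⌊42526·173/10000⌋=735; principal=2222-735=1487; balance=42526-1487=41039
5. interest=⌊41039·173/10000⌋=709; principal=2222-709=1513; balance=41039-1513=39526
6. interest=⌊39526·173/10000⌋=683; principal=2222-683=1539; balance=39526-1539=37987
7. interest=⌊37987·173/10000⌋=657; principal=2222-657=1565; balance=37987-1565=36422
8. interest=⌊36422·173/10000⌋=630; principal=2222-630=1592; balance=36422-1592=34830
9. interest=⌊34830·173/10000⌋=602; principal=2222-602=1620; balance=34830-1620=33210
10. interest=⌊33210·173/10000⌋=574; principal=2222-574=1648; balance=33210-1648=31562
11. interest=⌊31562·173/10000⌋=546; principal=2222-546=1676; balance=31562-1676=29886
12. interest=⌊29886·173/10000⌋=517; principal=2222-517=1705; balance=29886-1705=28181
13. interest=⌊28181·173/10000⌋=487; principal=2222-487=1735; balance=28181-1735=26446
14. interest=⌊26446·173/10000⌋=457; principal=2222-457=1765; balance=26446-1765=24681
15. interest=⌊24681·173/10000⌋=426; principal=2222-426=1796; balance=24681-1796=22885
16. interest=⌊22885·173/10000⌋=395; principal=2222-395=1827; balance=22885-1827=21058
17. interest=⌊21058·173/10000⌋=364; principal=2222-364=1858; balance=21058-1858=19200
18. interest=⌊19200·173/10000⌋=332; principal=2222-332=1890; balance=19200-1890=17310
19. interest=⌊17310·173/10000⌋=299; principal=2222-299=1923; balance=17310-1923=15387
20. interest=⌊15387·173/10000⌋=266; principal=2222-266=1956; balance=15387-1956=13431
21. interest=⌊13431·173/10000⌋=232; principal=2222-232=1990; balance=13431-1990=11441
22. interest=⌊11441·173/10000⌋=197; principal=2222-197=2025; balance=11441-2025=9416
23. interest=⌊9416·173/10000⌋=162; principal=2222-162=2060; balance=9416-2060=7356
24. interest=⌊7356·173/10000⌋=127; principal=2222-127=2095; balance=7356-2095=5261
25. interest=⌊5261·173/10000⌋=91; principal=2222-91=2131; balance=5261-2131=3130

1 810 1412 45425
2 785 1437 43988
3 760 1462 42526
4 735 1487 41039
5 709 1513 39526
6 683 1539 37987
7 657 1565 36422
8 630 1592 34830
9 602 1620 33210
10 574 1648 31562
11 546 1676 29886
12 517 1705 28181
13 487 1735 26446
14 457 1765 24681
15 426 1796 22885
16 395 1827 21058
17 364 1858 19200
18 332 1890 17310
19 299 1923 15387
20 266 1956 13431
21 232 1990 11441
22 197 2025 9416
23 162 2060 7356
24 127 2095 5261
25 91 2131 3130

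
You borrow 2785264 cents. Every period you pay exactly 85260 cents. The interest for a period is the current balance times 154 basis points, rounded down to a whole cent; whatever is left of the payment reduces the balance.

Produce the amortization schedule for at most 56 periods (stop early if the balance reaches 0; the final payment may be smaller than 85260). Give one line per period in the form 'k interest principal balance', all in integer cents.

1. interest=⌊2785264·154/10000⌋=42893; principal=85260-42893=42367; balance=2785264-42367=2742897
2. interest=⌊2742897·154/10000⌋=42240; principal=85260-42240=43020; balance=2742897-43020=2699877
3. interest=⌊2699877·154/10000⌋=41578; principal=85260-41578=43682; balance=2699877-43682=2656195
4. interest=⌊2656195·154/10000⌋=40905; principal=85260-40905=44355; balance=2656195-44355=2611840
5. interest=⌊2611840·154/10000⌋=40222; principal=85260-40222=45038; balance=2611840-45038=2566802
6. interest=⌊2566802·154/10000⌋=39528; principal=85260-39528=45732; balance=2566802-45732=2521070
7. interest=⌊2521070·154/10000⌋=38824; principal=85260-38824=46436; balance=2521070-46436=2474634
8. interest=⌊2474634·154/10000⌋=38109; principal=85260-38109=47151; balance=2474634-47151=2427483
9. interest=⌊2427483·154/10000⌋=37383; principal=85260-37383=47877; balance=2427483-47877=2379606
10. interest=⌊2379606·154/10000⌋=36645; principal=85260-36645=48615; balance=2379606-48615=2330991
11. interest=⌊2330991·154/10000⌋=35897; principal=85260-35897=49363; balance=2330991-49363=2281628
12. interest=⌊2281628·154/10000⌋=35137; principal=85260-35137=50123; balance=2281628-50123=2231505
13. interest=⌊2231505·154/10000⌋=34365; principal=85260-34365=50895; balance=2231505-50895=2180610
14. interest=⌊2180610·154/10000⌋=33581; principal=85260-33581=51679; balance=2180610-51679=2128931
15. interest=⌊2128931·154/10000⌋=32785; principal=85260-32785=52475; balance=2128931-52475=2076456
16. interest=⌊2076456·154/10000⌋=31977; principal=85260-31977=53283; balance=2076456-53283=2023173
17. interest=⌊2023173·154/10000⌋=31156; principal=85260-31156=54104; balance=2023173-54104=1969069
18. interest=⌊1969069·154/10000⌋=30323; principal=85260-30323=54937; balance=1969069-54937=1914132
19. interest=⌊1914132·154/10000⌋=29477; principal=85260-29477=55783; balance=1914132-55783=1858349
20. interest=⌊1858349·154/10000⌋=28618; principal=85260-28618=56642; balance=1858349-56642=1801707
21. interest=⌊1801707·154/10000⌋=27746; principal=85260-27746=57514; balance=1801707-57514=1744193
22. interest=⌊1744193·154/10000⌋=26860; principal=85260-26860=58400; balance=1744193-58400=1685793
23. interest=⌊1685793·154/10000⌋=25961; principal=85260-25961=59299; balance=1685793-59299=1626494
24. interest=⌊1626494·154/10000⌋=25048; principal=85260-25048=60212; balance=1626494-60212=1566282
25. interest=⌊1566282·154/10000⌋=24120; principal=85260-24120=61140; balance=1566282-61140=1505142
26. interest=⌊1505142·154/10000⌋=23179; principal=85260-23179=62081; balance=1505142-62081=1443061
27. interest=⌊1443061·154/10000⌋=22223; principal=85260-22223=63037; balance=1443061-63037=1380024
28. interest=⌊1380024·154/10000⌋=21252; principal=85260-21252=64008; balance=1380024-64008=1316016
29. interest=⌊1316016·154/10000⌋=20266; principal=85260-20266=64994; balance=1316016-64994=1251022
30. interest=⌊1251022·154/10000⌋=19265; principal=85260-19265=65995; balance=1251022-65995=1185027
31. interest=⌊1185027·154/10000⌋=18249; principal=85260-18249=67011; balance=1185027-67011=1118016
32. interest=⌊1118016·154/10000⌋=17217; principal=85260-17217=68043; balance=1118016-68043=1049973
33. interest=⌊1049973·154/10000⌋=16169; principal=85260-16169=69091; balance=1049973-69091=980882
34. interest=⌊980882·154/10000⌋=15105; principal=85260-15105=70155; balance=980882-70155=910727
35. interest=⌊910727·154/10000⌋=14025; principal=85260-14025=71235; balance=910727-71235=839492
36. interest=⌊839492·154/10000⌋=12928; principal=85260-12928=72332; balance=839492-72332=767160
37. interest=⌊767160·154/10000⌋=11814; principal=85260-11814=73446; balance=767160-73446=693714
38. interest=⌊693714·154/10000⌋=10683; principal=85260-10683=74577; balance=693714-74577=619137
39. interest=⌊619137·154/10000⌋=9534; principal=85260-9534=75726; balance=619137-75726=543411
40. interest=⌊543411·154/10000⌋=8368; principal=85260-8368=76892; balance=543411-76892=466519
41. interest=⌊466519·154/10000⌋=7184; principal=85260-7184=78076; balance=466519-78076=388443
42. interest=⌊388443·154/10000⌋=5982; principal=85260-5982=79278; balance=388443-79278=309165
43. interest=⌊309165·154/10000⌋=4761; principal=85260-4761=80499; balance=309165-80499=228666
44. interest=⌊228666·154/10000⌋=3521; principal=85260-3521=81739; balance=228666-81739=146927
45. interest=⌊146927·154/10000⌋=2262; principal=85260-2262=82998; balance=146927-82998=63929
46. interest=⌊63929·154/10000⌋=984; principal=min(85260-984,63929)=63929; balance=63929-63929=0

1 42893 42367 2742897
2 42240 43020 2699877
3 41578 43682 2656195
4 40905 44355 2611840
5 40222 45038 2566802
6 39528 45732 2521070
7 38824 46436 2474634
8 38109 47151 2427483
9 37383 47877 2379606
10 36645 48615 2330991
11 35897 49363 2281628
12 35137 50123 2231505
13 34365 50895 2180610
14 33581 51679 2128931
15 32785 52475 2076456
16 31977 53283 2023173
17 31156 54104 1969069
18 30323 54937 1914132
19 29477 55783 1858349
20 28618 56642 1801707
21 27746 57514 1744193
22 26860 58400 1685793
23 25961 59299 1626494
24 25048 60212 1566282
25 24120 61140 1505142
26 23179 62081 1443061
27 22223 63037 1380024
28 21252 64008 1316016
29 20266 64994 1251022
30 19265 65995 1185027
31 18249 67011 1118016
32 17217 68043 1049973
33 16169 69091 980882
34 15105 70155 910727
35 14025 71235 839492
36 12928 72332 767160
37 11814 73446 693714
38 10683 74577 619137
39 9534 75726 543411
40 8368 76892 466519
41 7184 78076 388443
42 5982 79278 309165
43 4761 80499 228666
44 3521 81739 146927
45 2262 82998 63929
46 984 63929 0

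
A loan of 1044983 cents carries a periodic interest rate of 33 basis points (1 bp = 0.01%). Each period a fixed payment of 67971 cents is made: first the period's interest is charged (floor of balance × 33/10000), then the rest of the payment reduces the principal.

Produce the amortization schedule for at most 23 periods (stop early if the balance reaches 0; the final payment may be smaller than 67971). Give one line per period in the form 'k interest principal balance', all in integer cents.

1 3448 64523 980460
2 3235 64736 915724
3 3021 64950 850774
4 2807 65164 785610
5 2592 65379 720231
6 2376 65595 654636
7 2160 65811 588825
8 1943 66028 522797
9 1725 66246 456551
10 1506 66465 390086
11 1287 66684 323402
12 1067 66904 256498
13 846 67125 189373
14 624 67347 122026
15 402 67569 54457
16 179 54457 0

1. interest=⌊1044983·33/10000⌋=3448; principal=67971-3448=64523; balance=1044983-64523=980460
2. interest=⌊980460·33/10000⌋=3235; principal=67971-3235=64736; balance=980460-64736=915724
3. interest=⌊915724·33/10000⌋=3021; principal=67971-3021=64950; balance=915724-64950=850774
4. interest=⌊850774·33/10000⌋=2807; principal=67971-2807=65164; balance=850774-65164=785610
5. interest=⌊785610·33/10000⌋=2592; principal=67971-2592=65379; balance=785610-65379=720231
6. interest=⌊720231·33/10000⌋=2376; principal=67971-2376=65595; balance=720231-65595=654636
7. interest=⌊654636·33/10000⌋=2160; principal=67971-2160=65811; balance=654636-65811=588825
8. interest=⌊588825·33/10000⌋=1943; principal=67971-1943=66028; balance=588825-66028=522797
9. interest=⌊522797·33/10000⌋=1725; principal=67971-1725=66246; balance=522797-66246=456551
10. interest=⌊456551·33/10000⌋=1506; principal=67971-1506=66465; balance=456551-66465=390086
11. interest=⌊390086·33/10000⌋=1287; principal=67971-1287=66684; balance=390086-66684=323402
12. interest=⌊323402·33/10000⌋=1067; principal=67971-1067=66904; balance=323402-66904=256498
13. interest=⌊256498·33/10000⌋=846; principal=67971-846=67125; balance=256498-67125=189373
14. interest=⌊189373·33/10000⌋=624; principal=67971-624=67347; balance=189373-67347=122026
15. interest=⌊122026·33/10000⌋=402; principal=67971-402=67569; balance=122026-67569=54457
16. interest=⌊54457·33/10000⌋=179; principal=min(67971-179,54457)=54457; balance=54457-54457=0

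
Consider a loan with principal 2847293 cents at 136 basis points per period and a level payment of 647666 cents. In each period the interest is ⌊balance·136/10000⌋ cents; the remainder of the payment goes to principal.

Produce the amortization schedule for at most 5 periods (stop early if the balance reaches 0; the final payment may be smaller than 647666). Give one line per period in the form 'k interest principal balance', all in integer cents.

1. interest=⌊2847293·136/10000⌋=38723; principal=647666-38723=608943; balance=2847293-608943=2238350
2. interest=⌊2238350·136/10000⌋=30441; principal=647666-30441=617225; balance=2238350-617225=1621125
3. interest=⌊1621125·136/10000⌋=22047; principal=647666-22047=625619; balance=1621125-625619=995506
4. interest=⌊995506·136/10000⌋=13538; principal=647666-13538=634128; balance=995506-634128=361378
5. interest=⌊361378·136/10000⌋=4914; principal=min(647666-4914,361378)=361378; balance=361378-361378=0

1 38723 608943 2238350
2 30441 617225 1621125
3 22047 625619 995506
4 13538 634128 361378
5 4914 361378 0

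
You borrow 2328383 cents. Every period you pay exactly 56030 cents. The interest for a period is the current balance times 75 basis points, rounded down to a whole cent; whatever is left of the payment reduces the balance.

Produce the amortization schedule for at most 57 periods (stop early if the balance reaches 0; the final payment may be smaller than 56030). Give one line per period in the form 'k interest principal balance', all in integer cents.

1. interest=⌊2328383·75/10000⌋=17462; principal=56030-17462=38568; balance=2328383-38568=2289815
2. interest=⌊2289815·75/10000⌋=17173; principal=56030-17173=38857; balance=2289815-38857=2250958
3. interest=⌊2250958·75/10000⌋=16882; principal=56030-16882=39148; balance=2250958-39148=2211810
4. interest=⌊2211810·75/10000⌋=16588; principal=56030-16588=39442; balance=2211810-39442=2172368
5. interest=⌊2172368·75/10000⌋=16292; principal=56030-16292=39738; balance=2172368-39738=2132630
6. interest=⌊2132630·75/10000⌋=15994; principal=56030-15994=40036; balance=2132630-40036=2092594
7. interest=⌊2092594·75/10000⌋=15694; principal=56030-15694=40336; balance=2092594-40336=2052258
8. interest=⌊2052258·75/10000⌋=15391; principal=56030-15391=40639; balance=2052258-40639=2011619
9. interest=⌊2011619·75/10000⌋=15087; principal=56030-15087=40943; balance=2011619-40943=1970676
10. interest=⌊1970676·75/10000⌋=14780; principal=56030-14780=41250; balance=1970676-41250=1929426
11. interest=⌊1929426·75/10000⌋=14470; principal=56030-14470=41560; balance=1929426-41560=1887866
12. interest=⌊1887866·75/10000⌋=14158; principal=56030-14158=41872; balance=1887866-41872=1845994
13. interest=⌊1845994·75/10000⌋=13844; principal=56030-13844=42186; balance=1845994-42186=1803808
14. interest=⌊1803808·75/10000⌋=13528; principal=56030-13528=42502; balance=1803808-42502=1761306
15. interest=⌊1761306·75/10000⌋=13209; principal=56030-13209=42821; balance=1761306-42821=1718485
16. interest=⌊1718485·75/10000⌋=12888; principal=56030-12888=43142; balance=1718485-43142=1675343
17. interest=⌊1675343·75/10000⌋=12565; principal=56030-12565=43465; balance=1675343-43465=1631878
18. interest=⌊1631878·75/10000⌋=12239; principal=56030-12239=43791; balance=1631878-43791=1588087
19. interest=⌊1588087·75/10000⌋=11910; principal=56030-11910=44120; balance=1588087-44120=1543967
20. interest=⌊1543967·75/10000⌋=11579; principal=56030-11579=44451; balance=1543967-44451=1499516
21. interest=⌊1499516·75/10000⌋=11246; principal=56030-11246=44784; balance=1499516-44784=1454732
22. interest=⌊1454732·75/10000⌋=10910; principal=56030-10910=45120; balance=1454732-45120=1409612
23. interest=⌊1409612·75/10000⌋=10572; principal=56030-10572=45458; balance=1409612-45458=1364154
24. interest=⌊1364154·75/10000⌋=10231; principal=56030-10231=45799; balance=1364154-45799=1318355
25. interest=⌊1318355·75/10000⌋=9887; principal=56030-9887=46143; balance=1318355-46143=1272212
26. interest=⌊1272212·75/10000⌋=9541; principal=56030-9541=46489; balance=1272212-46489=1225723
27. interest=⌊1225723·75/10000⌋=9192; principal=56030-9192=46838; balance=1225723-46838=1178885
28. interest=⌊1178885·75/10000⌋=8841; principal=56030-8841=47189; balance=1178885-47189=1131696
29. interest=⌊1131696·75/10000⌋=8487; principal=56030-8487=47543; balance=1131696-47543=1084153
30. interest=⌊1084153·75/10000⌋=8131; principal=56030-8131=47899; balance=1084153-47899=1036254
31. interest=⌊1036254·75/10000⌋=7771; principal=56030-7771=48259; balance=1036254-48259=987995
32. interest=⌊987995·75/10000⌋=7409; principal=56030-7409=48621; balance=987995-48621=939374
33. interest=⌊939374·75/10000⌋=7045; principal=56030-7045=48985; balance=939374-48985=890389
34. interest=⌊890389·75/10000⌋=6677; principal=56030-6677=49353; balance=890389-49353=841036
35. interest=⌊841036·75/10000⌋=6307; principal=56030-6307=49723; balance=841036-49723=791313
36. interest=⌊791313·75/10000⌋=5934; principal=56030-5934=50096; balance=791313-50096=741217
37. interest=⌊741217·75/10000⌋=5559; principal=56030-5559=50471; balance=741217-50471=690746
38. interest=⌊690746·75/10000⌋=5180; principal=56030-5180=50850; balance=690746-50850=639896
39. interest=⌊639896·75/10000⌋=4799; principal=56030-4799=51231; balance=639896-51231=588665
40. interest=⌊588665·75/10000⌋=4414; principal=56030-4414=51616; balance=588665-51616=537049
41. interest=⌊537049·75/10000⌋=4027; principal=56030-4027=52003; balance=537049-52003=485046
42. interest=⌊485046·75/10000⌋=3637; principal=56030-3637=52393; balance=485046-52393=432653
43. interest=⌊432653·75/10000⌋=3244; principal=56030-3244=52786; balance=432653-52786=379867
44. interest=⌊379867·75/10000⌋=2849; principal=56030-2849=53181; balance=379867-53181=326686
45. interest=⌊326686·75/10000⌋=2450; principal=56030-2450=53580; balance=326686-53580=273106
46. interest=⌊273106·75/10000⌋=2048; principal=56030-2048=53982; balance=273106-53982=219124
47. interest=⌊219124·75/10000⌋=1643; principal=56030-1643=54387; balance=219124-54387=164737
48. interest=⌊164737·75/10000⌋=1235; principal=56030-1235=54795; balance=164737-54795=109942
49. interest=⌊109942·75/10000⌋=824; principal=56030-824=55206; balance=109942-55206=54736
50. interest=⌊54736·75/10000⌋=410; principal=min(56030-410,54736)=54736; balance=54736-54736=0

1 17462 38568 2289815
2 17173 38857 2250958
3 16882 39148 2211810
4 16588 39442 2172368
5 16292 39738 2132630
6 15994 40036 2092594
7 15694 40336 2052258
8 15391 40639 2011619
9 15087 40943 1970676
10 14780 41250 1929426
11 14470 41560 1887866
12 14158 41872 1845994
13 13844 42186 1803808
14 13528 42502 1761306
15 13209 42821 1718485
16 12888 43142 1675343
17 12565 43465 1631878
18 12239 43791 1588087
19 11910 44120 1543967
20 11579 44451 1499516
21 11246 44784 1454732
22 10910 45120 1409612
23 10572 45458 1364154
24 10231 45799 1318355
25 9887 46143 1272212
26 9541 46489 1225723
27 9192 46838 1178885
28 8841 47189 1131696
29 8487 47543 1084153
30 8131 47899 1036254
31 7771 48259 987995
32 7409 48621 939374
33 7045 48985 890389
34 6677 49353 841036
35 6307 49723 791313
36 5934 50096 741217
37 5559 50471 690746
38 5180 50850 639896
39 4799 51231 588665
40 4414 51616 537049
41 4027 52003 485046
42 3637 52393 432653
43 3244 52786 379867
44 2849 53181 326686
45 2450 53580 273106
46 2048 53982 219124
47 1643 54387 164737
48 1235 54795 109942
49 824 55206 54736
50 410 54736 0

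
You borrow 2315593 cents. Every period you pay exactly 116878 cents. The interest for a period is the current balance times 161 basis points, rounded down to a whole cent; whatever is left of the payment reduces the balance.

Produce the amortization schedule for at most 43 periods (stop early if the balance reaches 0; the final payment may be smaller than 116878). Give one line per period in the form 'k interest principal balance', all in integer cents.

1. interest=⌊2315593·161/10000⌋=37281; principal=116878-37281=79597; balance=2315593-79597=2235996
2. interest=⌊2235996·161/10000⌋=35999; principal=116878-35999=80879; balance=2235996-80879=2155117
3. interest=⌊2155117·161/10000⌋=34697; principal=116878-34697=82181; balance=2155117-82181=2072936
4. interest=⌊2072936·161/10000⌋=33374; principal=116878-33374=83504; balance=2072936-83504=1989432
5. interest=⌊1989432·161/10000⌋=32029; principal=116878-32029=84849; balance=1989432-84849=1904583
6. interest=⌊1904583·161/10000⌋=30663; principal=116878-30663=86215; balance=1904583-86215=1818368
7. interest=⌊1818368·161/10000⌋=29275; principal=116878-29275=87603; balance=1818368-87603=1730765
8. interest=⌊1730765·161/10000⌋=27865; principal=116878-27865=89013; balance=1730765-89013=1641752
9. interest=⌊1641752·161/10000⌋=26432; principal=116878-26432=90446; balance=1641752-90446=1551306
10. interest=⌊1551306·161/10000⌋=24976; principal=116878-24976=91902; balance=1551306-91902=1459404
11. interest=⌊1459404·161/10000⌋=23496; principal=116878-23496=93382; balance=1459404-93382=1366022
12. interest=⌊1366022·161/10000⌋=21992; principal=116878-21992=94886; balance=1366022-94886=1271136
13. interest=⌊1271136·161/10000⌋=20465; principal=116878-20465=96413; balance=1271136-96413=1174723
14. interest=⌊1174723·161/10000⌋=18913; principal=116878-18913=97965; balance=1174723-97965=1076758
15. interest=⌊1076758·161/10000⌋=17335; principal=116878-17335=99543; balance=1076758-99543=977215
16. interest=⌊977215·161/10000⌋=15733; principal=116878-15733=101145; balance=977215-101145=876070
17. interest=⌊876070·161/10000⌋=14104; principal=116878-14104=102774; balance=876070-102774=773296
18. interest=⌊773296·161/10000⌋=12450; principal=116878-12450=104428; balance=773296-104428=668868
19. interest=⌊668868·161/10000⌋=10768; principal=116878-10768=106110; balance=668868-106110=562758
20. interest=⌊562758·161/10000⌋=9060; principal=116878-9060=107818; balance=562758-107818=454940
21. interest=⌊454940·161/10000⌋=7324; principal=116878-7324=109554; balance=454940-109554=345386
22. interest=⌊345386·161/10000⌋=5560; principal=116878-5560=111318; balance=345386-111318=234068
23. interest=⌊234068·161/10000⌋=3768; principal=116878-3768=113110; balance=234068-113110=120958
24. interest=⌊120958·161/10000⌋=1947; principal=116878-1947=114931; balance=120958-114931=6027
25. interest=⌊6027·161/10000⌋=97; principal=min(116878-97,6027)=6027; balance=6027-6027=0

1 37281 79597 2235996
2 35999 80879 2155117
3 34697 82181 2072936
4 33374 83504 1989432
5 32029 84849 1904583
6 30663 86215 1818368
7 29275 87603 1730765
8 27865 89013 1641752
9 26432 90446 1551306
10 24976 91902 1459404
11 23496 93382 1366022
12 21992 94886 1271136
13 20465 96413 1174723
14 18913 97965 1076758
15 17335 99543 977215
16 15733 101145 876070
17 14104 102774 773296
18 12450 104428 668868
19 10768 106110 562758
20 9060 107818 454940
21 7324 109554 345386
22 5560 111318 234068
23 3768 113110 120958
24 1947 114931 6027
25 97 6027 0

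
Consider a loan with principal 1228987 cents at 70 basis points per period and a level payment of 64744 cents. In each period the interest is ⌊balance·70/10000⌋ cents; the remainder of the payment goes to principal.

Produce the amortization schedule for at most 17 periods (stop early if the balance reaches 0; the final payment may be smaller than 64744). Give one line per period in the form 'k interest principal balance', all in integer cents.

1 8602 56142 1172845
2 8209 56535 1116310
3 7814 56930 1059380
4 7415 57329 1002051
5 7014 57730 944321
6 6610 58134 886187
7 6203 58541 827646
8 5793 58951 768695
9 5380 59364 709331
10 4965 59779 649552
11 4546 60198 589354
12 4125 60619 528735
13 3701 61043 467692
14 3273 61471 406221
15 2843 61901 344320
16 2410 62334 281986
17 1973 62771 219215

1. interest=⌊1228987·70/10000⌋=8602; principal=64744-8602=56142; balance=1228987-56142=1172845
2. interest=⌊1172845·70/10000⌋=8209; principal=64744-8209=56535; balance=1172845-56535=1116310
3. interest=⌊1116310·70/10000⌋=7814; principal=64744-7814=56930; balance=1116310-56930=1059380
4. interest=⌊1059380·70/10000⌋=7415; principal=64744-7415=57329; balance=1059380-57329=1002051
5. interest=⌊1002051·70/10000⌋=7014; principal=64744-7014=57730; balance=1002051-57730=944321
6. interest=⌊944321·70/10000⌋=6610; principal=64744-6610=58134; balance=944321-58134=886187
7. interest=⌊886187·70/10000⌋=6203; principal=64744-6203=58541; balance=886187-58541=827646
8. interest=⌊827646·70/10000⌋=5793; principal=64744-5793=58951; balance=827646-58951=768695
9. interest=⌊768695·70/10000⌋=5380; principal=64744-5380=59364; balance=768695-59364=709331
10. interest=⌊709331·70/10000⌋=4965; principal=64744-4965=59779; balance=709331-59779=649552
11. interest=⌊649552·70/10000⌋=4546; principal=64744-4546=60198; balance=649552-60198=589354
12. interest=⌊589354·70/10000⌋=4125; principal=64744-4125=60619; balance=589354-60619=528735
13. interest=⌊528735·70/10000⌋=3701; principal=64744-3701=61043; balance=528735-61043=467692
14. interest=⌊467692·70/10000⌋=3273; principal=64744-3273=61471; balance=467692-61471=406221
15. interest=⌊406221·70/10000⌋=2843; principal=64744-2843=61901; balance=406221-61901=344320
16. interest=⌊344320·70/10000⌋=2410; principal=64744-2410=62334; balance=344320-62334=281986
17. interest=⌊281986·70/10000⌋=1973; principal=64744-1973=62771; balance=281986-62771=219215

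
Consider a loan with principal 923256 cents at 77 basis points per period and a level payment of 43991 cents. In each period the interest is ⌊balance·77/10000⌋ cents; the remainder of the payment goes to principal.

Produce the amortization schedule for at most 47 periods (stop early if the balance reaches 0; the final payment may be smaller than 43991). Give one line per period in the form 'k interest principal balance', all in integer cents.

1 7109 36882 886374
2 6825 37166 849208
3 6538 37453 811755
4 6250 37741 774014
5 5959 38032 735982
6 5667 38324 697658
7 5371 38620 659038
8 5074 38917 620121
9 4774 39217 580904
10 4472 39519 541385
11 4168 39823 501562
12 3862 40129 461433
13 3553 40438 420995
14 3241 40750 380245
15 2927 41064 339181
16 2611 41380 297801
17 2293 41698 256103
18 1971 42020 214083
19 1648 42343 171740
20 1322 42669 129071
21 993 42998 86073
22 662 43329 42744
23 329 42744 0

1. interest=⌊923256·77/10000⌋=7109; principal=43991-7109=36882; balance=923256-36882=886374
2. interest=⌊886374·77/10000⌋=6825; principal=43991-6825=37166; balance=886374-37166=849208
3. interest=⌊849208·77/10000⌋=6538; principal=43991-6538=37453; balance=849208-37453=811755
4. interest=⌊811755·77/10000⌋=6250; principal=43991-6250=37741; balance=811755-37741=774014
5. interest=⌊774014·77/10000⌋=5959; principal=43991-5959=38032; balance=774014-38032=735982
6. interest=⌊735982·77/10000⌋=5667; principal=43991-5667=38324; balance=735982-38324=697658
7. interest=⌊697658·77/10000⌋=5371; principal=43991-5371=38620; balance=697658-38620=659038
8. interest=⌊659038·77/10000⌋=5074; principal=43991-5074=38917; balance=659038-38917=620121
9. interest=⌊620121·77/10000⌋=4774; principal=43991-4774=39217; balance=620121-39217=580904
10. interest=⌊580904·77/10000⌋=4472; principal=43991-4472=39519; balance=580904-39519=541385
11. interest=⌊541385·77/10000⌋=4168; principal=43991-4168=39823; balance=541385-39823=501562
12. interest=⌊501562·77/10000⌋=3862; principal=43991-3862=40129; balance=501562-40129=461433
13. interest=⌊461433·77/10000⌋=3553; principal=43991-3553=40438; balance=461433-40438=420995
14. interest=⌊420995·77/10000⌋=3241; principal=43991-3241=40750; balance=420995-40750=380245
15. interest=⌊380245·77/10000⌋=2927; principal=43991-2927=41064; balance=380245-41064=339181
16. interest=⌊339181·77/10000⌋=2611; principal=43991-2611=41380; balance=339181-41380=297801
17. interest=⌊297801·77/10000⌋=2293; principal=43991-2293=41698; balance=297801-41698=256103
18. interest=⌊256103·77/10000⌋=1971; principal=43991-1971=42020; balance=256103-42020=214083
19. interest=⌊214083·77/10000⌋=1648; principal=43991-1648=42343; balance=214083-42343=171740
20. interest=⌊171740·77/10000⌋=1322; principal=43991-1322=42669; balance=171740-42669=129071
21. interest=⌊129071·77/10000⌋=993; principal=43991-993=42998; balance=129071-42998=86073
22. interest=⌊86073·77/10000⌋=662; principal=43991-662=43329; balance=86073-43329=42744
23. interest=⌊42744·77/10000⌋=329; principal=min(43991-329,42744)=42744; balance=42744-42744=0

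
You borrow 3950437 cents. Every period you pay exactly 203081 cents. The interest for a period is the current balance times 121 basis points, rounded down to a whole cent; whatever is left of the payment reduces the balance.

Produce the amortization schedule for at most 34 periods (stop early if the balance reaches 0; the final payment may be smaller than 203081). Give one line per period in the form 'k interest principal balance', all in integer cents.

1 47800 155281 3795156
2 45921 157160 3637996
3 44019 159062 3478934
4 42095 160986 3317948
5 40147 162934 3155014
6 38175 164906 2990108
7 36180 166901 2823207
8 34160 168921 2654286
9 32116 170965 2483321
10 30048 173033 2310288
11 27954 175127 2135161
12 25835 177246 1957915
13 23690 179391 1778524
14 21520 181561 1596963
15 19323 183758 1413205
16 17099 185982 1227223
17 14849 188232 1038991
18 12571 190510 848481
19 10266 192815 655666
20 7933 195148 460518
21 5572 197509 263009
22 3182 199899 63110
23 763 63110 0

1. interest=⌊3950437·121/10000⌋=47800; principal=203081-47800=155281; balance=3950437-155281=3795156
2. interest=⌊3795156·121/10000⌋=45921; principal=203081-45921=157160; balance=3795156-157160=3637996
3. interest=⌊3637996·121/10000⌋=44019; principal=203081-44019=159062; balance=3637996-159062=3478934
4. interest=⌊3478934·121/10000⌋=42095; principal=203081-42095=160986; balance=3478934-160986=3317948
5. interest=⌊3317948·121/10000⌋=40147; principal=203081-40147=162934; balance=3317948-162934=3155014
6. interest=⌊3155014·121/10000⌋=38175; principal=203081-38175=164906; balance=3155014-164906=2990108
7. interest=⌊2990108·121/10000⌋=36180; principal=203081-36180=166901; balance=2990108-166901=2823207
8. interest=⌊2823207·121/10000⌋=34160; principal=203081-34160=168921; balance=2823207-168921=2654286
9. interest=⌊2654286·121/10000⌋=32116; principal=203081-32116=170965; balance=2654286-170965=2483321
10. interest=⌊2483321·121/10000⌋=30048; principal=203081-30048=173033; balance=2483321-173033=2310288
11. interest=⌊2310288·121/10000⌋=27954; principal=203081-27954=175127; balance=2310288-175127=2135161
12. interest=⌊2135161·121/10000⌋=25835; principal=203081-25835=177246; balance=2135161-177246=1957915
13. interest=⌊1957915·121/10000⌋=23690; principal=203081-23690=179391; balance=1957915-179391=1778524
14. interest=⌊1778524·121/10000⌋=21520; principal=203081-21520=181561; balance=1778524-181561=1596963
15. interest=⌊1596963·121/10000⌋=19323; principal=203081-19323=183758; balance=1596963-183758=1413205
16. interest=⌊1413205·121/10000⌋=17099; principal=203081-17099=185982; balance=1413205-185982=1227223
17. interest=⌊1227223·121/10000⌋=14849; principal=203081-14849=188232; balance=1227223-188232=1038991
18. interest=⌊1038991·121/10000⌋=12571; principal=203081-12571=190510; balance=1038991-190510=848481
19. interest=⌊848481·121/10000⌋=10266; principal=203081-10266=192815; balance=848481-192815=655666
20. interest=⌊655666·121/10000⌋=7933; principal=203081-7933=195148; balance=655666-195148=460518
21. interest=⌊460518·121/10000⌋=5572; principal=203081-5572=197509; balance=460518-197509=263009
22. interest=⌊263009·121/10000⌋=3182; principal=203081-3182=199899; balance=263009-199899=63110
23. interest=⌊63110·121/10000⌋=763; principal=min(203081-763,63110)=63110; balance=63110-63110=0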